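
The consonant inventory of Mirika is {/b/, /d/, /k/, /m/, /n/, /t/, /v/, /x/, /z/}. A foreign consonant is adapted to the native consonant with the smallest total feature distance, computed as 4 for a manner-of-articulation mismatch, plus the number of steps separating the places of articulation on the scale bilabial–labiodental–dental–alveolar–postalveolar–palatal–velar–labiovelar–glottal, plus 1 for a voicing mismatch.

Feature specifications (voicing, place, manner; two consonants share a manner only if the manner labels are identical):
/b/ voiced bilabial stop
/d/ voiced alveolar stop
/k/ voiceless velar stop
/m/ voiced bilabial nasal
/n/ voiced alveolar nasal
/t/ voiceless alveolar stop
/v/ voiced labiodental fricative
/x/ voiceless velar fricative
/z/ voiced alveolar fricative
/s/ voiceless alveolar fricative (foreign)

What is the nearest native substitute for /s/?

/z/ is closest: same manner (fricative), place distance 0 (alveolar→alveolar), voicing differs (+1); total 1. Next closest is /v/ at distance 3.

z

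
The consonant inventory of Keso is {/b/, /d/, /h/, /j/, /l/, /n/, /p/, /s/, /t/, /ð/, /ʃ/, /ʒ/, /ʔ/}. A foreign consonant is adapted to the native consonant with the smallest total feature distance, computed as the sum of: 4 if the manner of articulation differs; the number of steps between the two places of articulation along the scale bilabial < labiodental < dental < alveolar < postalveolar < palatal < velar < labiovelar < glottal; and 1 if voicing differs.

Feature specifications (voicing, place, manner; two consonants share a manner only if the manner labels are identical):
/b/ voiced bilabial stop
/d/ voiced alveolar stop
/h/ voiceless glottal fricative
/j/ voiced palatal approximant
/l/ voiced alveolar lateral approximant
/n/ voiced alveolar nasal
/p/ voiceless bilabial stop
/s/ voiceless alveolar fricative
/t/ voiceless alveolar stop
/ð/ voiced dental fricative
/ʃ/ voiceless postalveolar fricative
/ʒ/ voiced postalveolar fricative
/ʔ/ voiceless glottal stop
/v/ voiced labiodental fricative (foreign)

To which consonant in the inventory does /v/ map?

ð

/ð/ is closest: same manner (fricative), place distance 1 (labiodental→dental), same voicing; total 1. Next closest is /s/ at distance 3.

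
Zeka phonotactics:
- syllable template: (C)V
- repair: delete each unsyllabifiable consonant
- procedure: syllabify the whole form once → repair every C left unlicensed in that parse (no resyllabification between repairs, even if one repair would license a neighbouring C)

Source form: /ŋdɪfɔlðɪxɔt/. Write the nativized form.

The consonants /ŋ/, /l/, /t/ cannot be parsed into a legal (C)V syllable (no codas are permitted; onsets are limited to one consonant).
Deleting the stranded consonants removes /ŋ/, /l/, /t/.

dɪfɔðɪxɔ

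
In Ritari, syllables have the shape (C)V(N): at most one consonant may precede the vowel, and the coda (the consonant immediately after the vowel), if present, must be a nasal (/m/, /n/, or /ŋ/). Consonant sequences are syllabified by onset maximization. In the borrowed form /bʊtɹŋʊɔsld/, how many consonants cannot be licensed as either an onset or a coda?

The consonants /t/, /ɹ/, /s/, /l/, /d/ cannot be parsed into a legal (C)V(N) syllable (only a nasal (/m/, /n/, or /ŋ/) is licensed in coda position; onsets are limited to one consonant).

5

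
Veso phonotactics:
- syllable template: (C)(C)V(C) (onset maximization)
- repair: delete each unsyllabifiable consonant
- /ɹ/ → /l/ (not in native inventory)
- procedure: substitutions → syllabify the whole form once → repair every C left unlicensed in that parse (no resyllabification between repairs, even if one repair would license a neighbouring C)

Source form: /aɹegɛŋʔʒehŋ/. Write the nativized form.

Substitution: /ɹ/ → /l/, giving /alegɛŋʔʒehŋ/.
Under (C)(C)V(C), the unsyllabifiable consonants are /ŋ/ (at most one coda consonant is licensed; onsets may contain at most 2 consonants).
Each unlicensed consonant is deleted: /ŋ/.

alegɛŋʔʒeh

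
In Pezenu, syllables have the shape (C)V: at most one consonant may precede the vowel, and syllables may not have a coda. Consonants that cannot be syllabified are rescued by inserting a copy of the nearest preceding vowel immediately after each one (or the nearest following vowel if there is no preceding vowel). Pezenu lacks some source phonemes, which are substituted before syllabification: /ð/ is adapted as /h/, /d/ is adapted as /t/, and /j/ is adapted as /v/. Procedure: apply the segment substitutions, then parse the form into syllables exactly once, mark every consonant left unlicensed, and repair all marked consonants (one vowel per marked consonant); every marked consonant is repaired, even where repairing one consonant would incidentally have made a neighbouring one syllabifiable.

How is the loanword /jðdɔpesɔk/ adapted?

Substitution: /j/ → /v/, /ð/ → /h/, /d/ → /t/, giving /vhtɔpesɔk/.
Under (C)V, the unsyllabifiable consonants are /v/, /h/, /k/ (no codas are permitted; onsets are limited to one consonant).
Each unlicensed consonant becomes the onset of a new syllable: /v/ → /vɔ/, /h/ → /hɔ/, /k/ → /kɔ/.

vɔhɔtɔpesɔkɔ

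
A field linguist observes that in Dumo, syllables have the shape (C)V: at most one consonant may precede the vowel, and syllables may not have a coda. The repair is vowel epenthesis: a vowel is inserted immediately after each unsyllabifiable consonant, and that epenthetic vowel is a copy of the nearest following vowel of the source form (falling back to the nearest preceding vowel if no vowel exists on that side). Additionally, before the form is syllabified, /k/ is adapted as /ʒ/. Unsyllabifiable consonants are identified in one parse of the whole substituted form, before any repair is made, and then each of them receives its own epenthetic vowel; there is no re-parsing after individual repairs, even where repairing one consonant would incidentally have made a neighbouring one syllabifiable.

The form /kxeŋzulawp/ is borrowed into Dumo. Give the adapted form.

ʒexeŋuzulawapa

Substitution: /k/ → /ʒ/, giving /ʒxeŋzulawp/.
The consonants /ʒ/, /ŋ/, /w/, /p/ cannot be parsed into a legal (C)V syllable (no codas are permitted; onsets are limited to one consonant).
Epenthesis after each stranded consonant: /ʒ/ → /ʒe/, /ŋ/ → /ŋu/, /w/ → /wa/, /p/ → /pa/.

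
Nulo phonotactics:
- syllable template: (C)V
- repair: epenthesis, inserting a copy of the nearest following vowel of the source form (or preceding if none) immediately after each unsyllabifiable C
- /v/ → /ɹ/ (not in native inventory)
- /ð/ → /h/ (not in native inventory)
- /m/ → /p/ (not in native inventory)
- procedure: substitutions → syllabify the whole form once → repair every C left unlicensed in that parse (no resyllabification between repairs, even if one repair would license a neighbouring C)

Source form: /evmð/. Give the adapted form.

eɹepehe

Substitution: /v/ → /ɹ/, /m/ → /p/, /ð/ → /h/, giving /eɹph/.
Under (C)V, the unsyllabifiable consonants are /ɹ/, /p/, /h/ (no codas are permitted; onsets are limited to one consonant).
Inserting the epenthetic vowel yields /ɹ/ → /ɹe/, /p/ → /pe/, /h/ → /he/.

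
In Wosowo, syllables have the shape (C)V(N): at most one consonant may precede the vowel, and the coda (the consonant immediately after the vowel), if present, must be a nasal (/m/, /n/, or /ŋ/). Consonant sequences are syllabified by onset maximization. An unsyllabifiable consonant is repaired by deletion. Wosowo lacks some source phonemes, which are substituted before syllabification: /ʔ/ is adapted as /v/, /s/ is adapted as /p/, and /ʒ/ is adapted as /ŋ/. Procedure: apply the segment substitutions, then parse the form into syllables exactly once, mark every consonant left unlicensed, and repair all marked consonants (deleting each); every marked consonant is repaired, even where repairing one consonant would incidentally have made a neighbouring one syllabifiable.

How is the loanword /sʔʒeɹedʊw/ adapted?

ŋeɹedʊ

Substitution: /s/ → /p/, /ʔ/ → /v/, /ʒ/ → /ŋ/, giving /pvŋeɹedʊw/.
Under (C)V(N), the unsyllabifiable consonants are /p/, /v/, /w/ (only a nasal (/m/, /n/, or /ŋ/) is licensed in coda position; onsets are limited to one consonant).
Deleting the stranded consonants removes /p/, /v/, /w/.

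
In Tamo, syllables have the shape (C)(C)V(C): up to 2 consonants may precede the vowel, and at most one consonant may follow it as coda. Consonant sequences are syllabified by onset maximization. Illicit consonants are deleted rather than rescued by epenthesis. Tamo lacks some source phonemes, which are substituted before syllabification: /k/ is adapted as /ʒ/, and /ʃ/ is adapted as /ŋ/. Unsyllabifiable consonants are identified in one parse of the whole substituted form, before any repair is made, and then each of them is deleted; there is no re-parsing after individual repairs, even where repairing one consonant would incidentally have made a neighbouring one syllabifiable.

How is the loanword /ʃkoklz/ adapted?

Substitution: /ʃ/ → /ŋ/, /k/ → /ʒ/, giving /ŋʒoʒlz/.
Syllabifying with onset maximization leaves /l/, /z/ stranded (at most one coda consonant is licensed; onsets may contain at most 2 consonants).
Deleting the stranded consonants removes /l/, /z/.

ŋʒoʒ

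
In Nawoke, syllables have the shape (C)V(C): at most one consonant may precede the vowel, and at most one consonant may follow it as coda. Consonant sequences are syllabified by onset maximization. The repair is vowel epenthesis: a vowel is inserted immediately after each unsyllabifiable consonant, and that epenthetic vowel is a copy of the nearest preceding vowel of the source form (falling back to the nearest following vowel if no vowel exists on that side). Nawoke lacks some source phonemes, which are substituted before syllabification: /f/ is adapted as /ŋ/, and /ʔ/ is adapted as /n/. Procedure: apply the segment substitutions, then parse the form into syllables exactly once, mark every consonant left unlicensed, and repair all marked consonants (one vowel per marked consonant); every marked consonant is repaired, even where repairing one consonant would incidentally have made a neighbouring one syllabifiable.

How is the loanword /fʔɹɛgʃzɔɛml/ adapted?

ŋɛnɛɹɛgʃɛzɔɛmlɛ

Substitution: /f/ → /ŋ/, /ʔ/ → /n/, giving /ŋnɹɛgʃzɔɛml/.
The consonants /ŋ/, /n/, /ʃ/, /l/ cannot be parsed into a legal (C)V(C) syllable (at most one coda consonant is licensed; onsets are limited to one consonant).
Epenthesis after each stranded consonant: /ŋ/ → /ŋɛ/, /n/ → /nɛ/, /ʃ/ → /ʃɛ/, /l/ → /lɛ/.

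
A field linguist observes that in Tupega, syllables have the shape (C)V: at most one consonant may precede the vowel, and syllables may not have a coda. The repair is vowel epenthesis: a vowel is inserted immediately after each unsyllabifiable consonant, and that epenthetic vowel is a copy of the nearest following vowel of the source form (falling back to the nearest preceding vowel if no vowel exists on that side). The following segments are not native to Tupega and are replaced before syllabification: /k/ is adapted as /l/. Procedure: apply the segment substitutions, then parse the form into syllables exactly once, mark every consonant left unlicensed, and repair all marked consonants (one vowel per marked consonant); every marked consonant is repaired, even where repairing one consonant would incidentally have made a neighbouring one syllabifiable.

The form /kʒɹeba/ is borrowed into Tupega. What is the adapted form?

leʒeɹeba

Substitution: /k/ → /l/, giving /lʒɹeba/.
The consonants /l/, /ʒ/ cannot be parsed into a legal (C)V syllable (no codas are permitted; onsets are limited to one consonant).
Each unlicensed consonant becomes the onset of a new syllable: /l/ → /le/, /ʒ/ → /ʒe/.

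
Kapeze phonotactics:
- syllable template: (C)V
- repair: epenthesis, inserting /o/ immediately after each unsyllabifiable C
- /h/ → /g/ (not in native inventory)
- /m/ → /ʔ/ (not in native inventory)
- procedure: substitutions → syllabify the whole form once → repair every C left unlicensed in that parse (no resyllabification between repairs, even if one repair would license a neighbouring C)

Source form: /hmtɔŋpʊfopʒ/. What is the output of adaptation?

goʔotɔŋopʊfopoʒo

Substitution: /h/ → /g/, /m/ → /ʔ/, giving /gʔtɔŋpʊfopʒ/.
The consonants /g/, /ʔ/, /ŋ/, /p/, /ʒ/ cannot be parsed into a legal (C)V syllable (no codas are permitted; onsets are limited to one consonant).
Inserting the epenthetic vowel yields /g/ → /go/, /ʔ/ → /ʔo/, /ŋ/ → /ŋo/, /p/ → /po/, /ʒ/ → /ʒo/.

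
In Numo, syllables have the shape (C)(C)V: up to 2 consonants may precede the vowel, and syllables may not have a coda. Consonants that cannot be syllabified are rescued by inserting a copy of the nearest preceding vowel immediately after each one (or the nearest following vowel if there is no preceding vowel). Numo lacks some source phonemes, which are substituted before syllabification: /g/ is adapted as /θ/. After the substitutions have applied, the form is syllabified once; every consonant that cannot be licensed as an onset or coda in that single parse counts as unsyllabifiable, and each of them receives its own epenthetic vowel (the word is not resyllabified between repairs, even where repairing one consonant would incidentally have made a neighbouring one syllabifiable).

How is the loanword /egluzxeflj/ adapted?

eθluzxefeleje

Substitution: /g/ → /θ/, giving /eθluzxeflj/.
The consonants /f/, /l/, /j/ cannot be parsed into a legal (C)(C)V syllable (no codas are permitted; onsets may contain at most 2 consonants).
Epenthesis after each stranded consonant: /f/ → /fe/, /l/ → /le/, /j/ → /je/.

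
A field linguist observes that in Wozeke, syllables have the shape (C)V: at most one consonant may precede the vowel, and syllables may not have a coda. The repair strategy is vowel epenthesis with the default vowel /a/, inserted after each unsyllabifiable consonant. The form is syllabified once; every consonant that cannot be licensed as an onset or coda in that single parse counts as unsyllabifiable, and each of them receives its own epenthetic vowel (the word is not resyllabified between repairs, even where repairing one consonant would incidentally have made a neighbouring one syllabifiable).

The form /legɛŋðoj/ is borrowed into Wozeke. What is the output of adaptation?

legɛŋaðoja

Syllabifying with onset maximization leaves /ŋ/, /j/ stranded (no codas are permitted; onsets are limited to one consonant).
Each unlicensed consonant becomes the onset of a new syllable: /ŋ/ → /ŋa/, /j/ → /ja/.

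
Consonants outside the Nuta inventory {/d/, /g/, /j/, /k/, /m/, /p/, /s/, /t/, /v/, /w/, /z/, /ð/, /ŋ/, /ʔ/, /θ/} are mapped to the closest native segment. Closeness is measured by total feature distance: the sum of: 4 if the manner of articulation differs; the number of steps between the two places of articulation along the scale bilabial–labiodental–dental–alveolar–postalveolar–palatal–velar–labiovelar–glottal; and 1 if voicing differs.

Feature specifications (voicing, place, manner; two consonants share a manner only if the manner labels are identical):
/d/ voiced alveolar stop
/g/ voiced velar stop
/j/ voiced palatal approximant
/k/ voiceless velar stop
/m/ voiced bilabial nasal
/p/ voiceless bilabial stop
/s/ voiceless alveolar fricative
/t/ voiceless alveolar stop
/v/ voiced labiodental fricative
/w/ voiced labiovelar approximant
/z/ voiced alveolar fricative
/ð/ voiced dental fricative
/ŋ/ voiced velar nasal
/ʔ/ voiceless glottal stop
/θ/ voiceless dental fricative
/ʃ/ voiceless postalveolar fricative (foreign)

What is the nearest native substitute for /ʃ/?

/s/ is closest: same manner (fricative), place distance 1 (postalveolar→alveolar), same voicing; total 1. Next closest is /z/ at distance 2.

s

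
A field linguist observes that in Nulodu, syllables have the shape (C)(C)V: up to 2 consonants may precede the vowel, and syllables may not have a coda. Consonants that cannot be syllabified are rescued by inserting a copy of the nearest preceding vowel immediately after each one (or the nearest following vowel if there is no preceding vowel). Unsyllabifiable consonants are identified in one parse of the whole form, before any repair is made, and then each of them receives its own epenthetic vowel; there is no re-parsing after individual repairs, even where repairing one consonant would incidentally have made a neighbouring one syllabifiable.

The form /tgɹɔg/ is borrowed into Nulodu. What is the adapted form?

Syllabifying with onset maximization leaves /t/, /g/ stranded (no codas are permitted; onsets may contain at most 2 consonants).
Inserting the epenthetic vowel yields /t/ → /tɔ/, /g/ → /gɔ/.

tɔgɹɔgɔ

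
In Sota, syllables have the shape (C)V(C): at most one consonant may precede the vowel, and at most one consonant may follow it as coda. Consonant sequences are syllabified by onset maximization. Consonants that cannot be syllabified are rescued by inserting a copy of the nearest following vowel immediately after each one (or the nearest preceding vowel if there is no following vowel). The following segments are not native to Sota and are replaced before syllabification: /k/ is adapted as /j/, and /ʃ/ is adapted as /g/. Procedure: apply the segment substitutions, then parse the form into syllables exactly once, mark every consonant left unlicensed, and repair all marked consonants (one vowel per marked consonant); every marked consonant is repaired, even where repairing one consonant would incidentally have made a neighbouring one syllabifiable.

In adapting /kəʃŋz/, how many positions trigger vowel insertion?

2

After substitution the input is /jəgŋz/.
The unsyllabifiable consonants are /ŋ/, /z/; each receives one epenthetic vowel.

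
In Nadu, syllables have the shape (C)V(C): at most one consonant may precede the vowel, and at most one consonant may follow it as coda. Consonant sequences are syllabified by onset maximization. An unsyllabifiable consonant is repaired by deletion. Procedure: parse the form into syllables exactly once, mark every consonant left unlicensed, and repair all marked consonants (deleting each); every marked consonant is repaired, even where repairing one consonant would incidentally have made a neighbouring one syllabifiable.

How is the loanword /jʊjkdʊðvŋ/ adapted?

Syllabifying with onset maximization leaves /k/, /v/, /ŋ/ stranded (at most one coda consonant is licensed; onsets are limited to one consonant).
Deleting the stranded consonants removes /k/, /v/, /ŋ/.

jʊjdʊð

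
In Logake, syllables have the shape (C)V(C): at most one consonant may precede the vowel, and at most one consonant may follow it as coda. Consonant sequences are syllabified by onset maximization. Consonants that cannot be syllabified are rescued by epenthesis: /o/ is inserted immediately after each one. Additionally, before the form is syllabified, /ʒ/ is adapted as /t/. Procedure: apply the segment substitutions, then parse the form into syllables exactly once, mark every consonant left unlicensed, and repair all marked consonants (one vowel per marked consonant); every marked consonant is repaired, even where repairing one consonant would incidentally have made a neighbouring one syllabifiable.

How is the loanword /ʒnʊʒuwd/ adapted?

Substitution: /ʒ/ → /t/, giving /tnʊtuwd/.
Under (C)V(C), the unsyllabifiable consonants are /t/, /d/ (at most one coda consonant is licensed; onsets are limited to one consonant).
Inserting the epenthetic vowel yields /t/ → /to/, /d/ → /do/.

tonʊtuwdo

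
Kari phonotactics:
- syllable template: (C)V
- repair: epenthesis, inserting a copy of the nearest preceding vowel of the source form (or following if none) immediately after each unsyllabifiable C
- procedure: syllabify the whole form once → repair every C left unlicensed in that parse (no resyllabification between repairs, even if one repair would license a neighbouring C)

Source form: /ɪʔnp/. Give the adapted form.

ɪʔɪnɪpɪ

Syllabifying with onset maximization leaves /ʔ/, /n/, /p/ stranded (no codas are permitted; onsets are limited to one consonant).
Inserting the epenthetic vowel yields /ʔ/ → /ʔɪ/, /n/ → /nɪ/, /p/ → /pɪ/.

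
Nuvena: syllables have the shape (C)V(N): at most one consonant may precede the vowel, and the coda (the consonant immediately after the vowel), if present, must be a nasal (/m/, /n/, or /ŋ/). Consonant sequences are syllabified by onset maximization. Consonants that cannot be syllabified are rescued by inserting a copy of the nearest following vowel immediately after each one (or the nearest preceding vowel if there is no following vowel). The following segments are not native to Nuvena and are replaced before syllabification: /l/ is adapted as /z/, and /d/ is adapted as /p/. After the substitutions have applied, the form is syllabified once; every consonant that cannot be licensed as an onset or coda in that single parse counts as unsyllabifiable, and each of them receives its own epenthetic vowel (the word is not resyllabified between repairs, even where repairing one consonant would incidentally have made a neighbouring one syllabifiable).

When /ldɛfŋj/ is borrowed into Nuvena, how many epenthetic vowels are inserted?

4

After substitution the input is /zpɛfŋj/.
The unsyllabifiable consonants are /z/, /f/, /ŋ/, /j/; each receives one epenthetic vowel.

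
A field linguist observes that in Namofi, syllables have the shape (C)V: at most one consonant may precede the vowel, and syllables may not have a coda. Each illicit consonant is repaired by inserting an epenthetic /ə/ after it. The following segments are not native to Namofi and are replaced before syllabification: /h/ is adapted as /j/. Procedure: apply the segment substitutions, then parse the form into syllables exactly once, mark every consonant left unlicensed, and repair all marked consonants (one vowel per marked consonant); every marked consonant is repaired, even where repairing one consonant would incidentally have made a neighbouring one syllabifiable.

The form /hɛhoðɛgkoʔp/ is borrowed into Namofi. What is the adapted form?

jɛjoðɛgəkoʔəpə

Substitution: /h/ → /j/, giving /jɛjoðɛgkoʔp/.
Syllabifying with onset maximization leaves /g/, /ʔ/, /p/ stranded (no codas are permitted; onsets are limited to one consonant).
Epenthesis after each stranded consonant: /g/ → /gə/, /ʔ/ → /ʔə/, /p/ → /pə/.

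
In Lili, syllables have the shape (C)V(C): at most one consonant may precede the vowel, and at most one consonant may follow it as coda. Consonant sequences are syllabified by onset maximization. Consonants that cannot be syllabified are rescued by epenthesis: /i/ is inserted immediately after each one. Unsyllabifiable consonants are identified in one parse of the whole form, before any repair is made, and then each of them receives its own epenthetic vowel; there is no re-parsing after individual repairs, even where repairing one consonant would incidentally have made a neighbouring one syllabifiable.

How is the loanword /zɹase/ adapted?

ziɹase

Under (C)V(C), the unsyllabifiable consonants are /z/ (at most one coda consonant is licensed; onsets are limited to one consonant).
Inserting the epenthetic vowel yields /z/ → /zi/.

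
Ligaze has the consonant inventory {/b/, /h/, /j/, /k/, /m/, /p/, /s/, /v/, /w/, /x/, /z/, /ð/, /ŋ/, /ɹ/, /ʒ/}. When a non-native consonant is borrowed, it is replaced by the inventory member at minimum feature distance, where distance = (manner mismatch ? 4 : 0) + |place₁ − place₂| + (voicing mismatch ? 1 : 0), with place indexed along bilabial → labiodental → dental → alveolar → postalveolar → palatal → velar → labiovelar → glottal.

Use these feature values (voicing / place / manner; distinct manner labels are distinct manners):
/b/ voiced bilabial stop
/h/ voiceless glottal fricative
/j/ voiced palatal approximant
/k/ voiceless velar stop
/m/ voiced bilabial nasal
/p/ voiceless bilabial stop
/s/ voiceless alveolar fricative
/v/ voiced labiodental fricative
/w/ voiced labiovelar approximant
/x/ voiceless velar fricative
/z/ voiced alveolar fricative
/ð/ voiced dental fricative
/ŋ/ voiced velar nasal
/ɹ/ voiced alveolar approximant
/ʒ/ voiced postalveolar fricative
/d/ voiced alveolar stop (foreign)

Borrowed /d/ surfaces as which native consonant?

/b/ is closest: same manner (stop), place distance 3 (alveolar→bilabial), same voicing; total 3. Next closest is /k/ at distance 4.

b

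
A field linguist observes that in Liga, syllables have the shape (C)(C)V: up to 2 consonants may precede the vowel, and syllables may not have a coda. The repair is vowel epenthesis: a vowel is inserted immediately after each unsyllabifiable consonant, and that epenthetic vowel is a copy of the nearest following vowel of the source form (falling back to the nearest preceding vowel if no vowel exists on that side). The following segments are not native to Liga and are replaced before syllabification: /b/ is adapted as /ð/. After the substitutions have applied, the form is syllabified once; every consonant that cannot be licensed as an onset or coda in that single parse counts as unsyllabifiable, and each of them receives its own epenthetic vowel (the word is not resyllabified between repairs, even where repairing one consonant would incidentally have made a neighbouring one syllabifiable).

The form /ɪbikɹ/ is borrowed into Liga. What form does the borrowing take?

Substitution: /b/ → /ð/, giving /ɪðikɹ/.
Syllabifying with onset maximization leaves /k/, /ɹ/ stranded (no codas are permitted; onsets may contain at most 2 consonants).
Each unlicensed consonant becomes the onset of a new syllable: /k/ → /ki/, /ɹ/ → /ɹi/.

ɪðikiɹi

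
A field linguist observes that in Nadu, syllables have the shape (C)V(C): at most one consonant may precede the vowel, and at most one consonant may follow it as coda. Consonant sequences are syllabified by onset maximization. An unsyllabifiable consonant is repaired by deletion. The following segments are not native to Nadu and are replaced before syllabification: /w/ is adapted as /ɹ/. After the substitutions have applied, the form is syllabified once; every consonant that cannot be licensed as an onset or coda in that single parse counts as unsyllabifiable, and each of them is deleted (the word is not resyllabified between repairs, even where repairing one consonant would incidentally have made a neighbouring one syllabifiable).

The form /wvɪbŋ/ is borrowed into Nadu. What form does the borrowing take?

vɪb

Substitution: /w/ → /ɹ/, giving /ɹvɪbŋ/.
Under (C)V(C), the unsyllabifiable consonants are /ɹ/, /ŋ/ (at most one coda consonant is licensed; onsets are limited to one consonant).
Deletion applies to /ɹ/, /ŋ/.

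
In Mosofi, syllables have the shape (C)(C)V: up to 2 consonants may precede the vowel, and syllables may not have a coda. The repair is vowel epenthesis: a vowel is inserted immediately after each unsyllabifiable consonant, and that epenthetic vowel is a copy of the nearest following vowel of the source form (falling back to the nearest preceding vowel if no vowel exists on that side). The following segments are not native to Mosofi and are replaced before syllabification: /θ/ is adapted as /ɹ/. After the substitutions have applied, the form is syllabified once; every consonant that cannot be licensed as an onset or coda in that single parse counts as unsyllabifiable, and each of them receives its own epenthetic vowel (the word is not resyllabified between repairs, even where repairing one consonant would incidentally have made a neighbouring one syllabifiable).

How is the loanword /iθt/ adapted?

iɹiti

Substitution: /θ/ → /ɹ/, giving /iɹt/.
Syllabifying with onset maximization leaves /ɹ/, /t/ stranded (no codas are permitted; onsets may contain at most 2 consonants).
Each unlicensed consonant becomes the onset of a new syllable: /ɹ/ → /ɹi/, /t/ → /ti/.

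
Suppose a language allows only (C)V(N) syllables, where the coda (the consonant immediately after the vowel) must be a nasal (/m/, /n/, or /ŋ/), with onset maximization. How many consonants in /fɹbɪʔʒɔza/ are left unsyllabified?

Under (C)V(N), the unsyllabifiable consonants are /f/, /ɹ/, /ʔ/ (only a nasal (/m/, /n/, or /ŋ/) is licensed in coda position; onsets are limited to one consonant).

3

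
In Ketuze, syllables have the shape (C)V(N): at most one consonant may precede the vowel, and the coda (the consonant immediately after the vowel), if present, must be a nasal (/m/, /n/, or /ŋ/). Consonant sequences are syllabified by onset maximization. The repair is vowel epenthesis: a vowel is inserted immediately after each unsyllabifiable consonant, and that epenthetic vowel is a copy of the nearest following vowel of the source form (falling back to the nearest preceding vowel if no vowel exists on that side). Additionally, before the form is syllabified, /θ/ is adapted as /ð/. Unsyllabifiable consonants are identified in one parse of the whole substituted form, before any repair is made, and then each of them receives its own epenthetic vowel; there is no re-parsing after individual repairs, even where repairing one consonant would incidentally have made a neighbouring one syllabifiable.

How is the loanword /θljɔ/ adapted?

Substitution: /θ/ → /ð/, giving /ðljɔ/.
Under (C)V(N), the unsyllabifiable consonants are /ð/, /l/ (only a nasal (/m/, /n/, or /ŋ/) is licensed in coda position; onsets are limited to one consonant).
Epenthesis after each stranded consonant: /ð/ → /ðɔ/, /l/ → /lɔ/.

ðɔlɔjɔ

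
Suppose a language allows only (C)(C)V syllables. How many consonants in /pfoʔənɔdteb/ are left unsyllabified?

1

Syllabifying with onset maximization leaves /b/ stranded (no codas are permitted; onsets may contain at most 2 consonants).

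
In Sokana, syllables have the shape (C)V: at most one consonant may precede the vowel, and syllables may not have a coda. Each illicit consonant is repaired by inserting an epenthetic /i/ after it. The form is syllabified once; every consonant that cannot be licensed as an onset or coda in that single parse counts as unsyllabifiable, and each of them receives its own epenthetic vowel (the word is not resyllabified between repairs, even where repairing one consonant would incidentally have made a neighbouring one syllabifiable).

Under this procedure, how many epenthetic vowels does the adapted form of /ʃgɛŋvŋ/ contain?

The unsyllabifiable consonants are /ʃ/, /ŋ/, /v/, /ŋ/; each receives one epenthetic vowel.

4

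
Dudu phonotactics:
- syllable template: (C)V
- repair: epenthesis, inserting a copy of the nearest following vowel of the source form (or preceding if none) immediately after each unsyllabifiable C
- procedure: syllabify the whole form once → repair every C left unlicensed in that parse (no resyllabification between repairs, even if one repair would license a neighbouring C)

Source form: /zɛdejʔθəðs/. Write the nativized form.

zɛdejəʔəθəðəsə

Syllabifying with onset maximization leaves /j/, /ʔ/, /ð/, /s/ stranded (no codas are permitted; onsets are limited to one consonant).
Inserting the epenthetic vowel yields /j/ → /jə/, /ʔ/ → /ʔə/, /ð/ → /ðə/, /s/ → /sə/.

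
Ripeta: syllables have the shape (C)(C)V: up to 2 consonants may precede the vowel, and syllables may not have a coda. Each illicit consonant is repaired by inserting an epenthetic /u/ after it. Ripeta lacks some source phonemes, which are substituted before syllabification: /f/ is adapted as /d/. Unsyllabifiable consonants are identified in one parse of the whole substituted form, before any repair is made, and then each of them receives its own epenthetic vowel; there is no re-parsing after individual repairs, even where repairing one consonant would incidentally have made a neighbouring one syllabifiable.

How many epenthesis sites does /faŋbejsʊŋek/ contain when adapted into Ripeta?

1

After substitution the input is /daŋbejsʊŋek/.
The unsyllabifiable consonants are /k/; each receives one epenthetic vowel.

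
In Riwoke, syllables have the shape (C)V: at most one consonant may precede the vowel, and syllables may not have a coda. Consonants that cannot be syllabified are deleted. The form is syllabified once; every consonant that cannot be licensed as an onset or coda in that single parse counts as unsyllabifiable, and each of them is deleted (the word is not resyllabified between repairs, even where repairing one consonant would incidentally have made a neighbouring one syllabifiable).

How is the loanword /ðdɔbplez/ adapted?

Syllabifying with onset maximization leaves /ð/, /b/, /p/, /z/ stranded (no codas are permitted; onsets are limited to one consonant).
Deletion applies to /ð/, /b/, /p/, /z/.

dɔle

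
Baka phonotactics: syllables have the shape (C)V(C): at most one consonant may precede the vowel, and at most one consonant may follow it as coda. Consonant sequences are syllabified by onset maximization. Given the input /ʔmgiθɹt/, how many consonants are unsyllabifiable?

4

The consonants /ʔ/, /m/, /ɹ/, /t/ cannot be parsed into a legal (C)V(C) syllable (at most one coda consonant is licensed; onsets are limited to one consonant).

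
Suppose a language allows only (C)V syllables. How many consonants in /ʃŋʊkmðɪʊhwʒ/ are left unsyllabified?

The consonants /ʃ/, /k/, /m/, /h/, /w/, /ʒ/ cannot be parsed into a legal (C)V syllable (no codas are permitted; onsets are limited to one consonant).

6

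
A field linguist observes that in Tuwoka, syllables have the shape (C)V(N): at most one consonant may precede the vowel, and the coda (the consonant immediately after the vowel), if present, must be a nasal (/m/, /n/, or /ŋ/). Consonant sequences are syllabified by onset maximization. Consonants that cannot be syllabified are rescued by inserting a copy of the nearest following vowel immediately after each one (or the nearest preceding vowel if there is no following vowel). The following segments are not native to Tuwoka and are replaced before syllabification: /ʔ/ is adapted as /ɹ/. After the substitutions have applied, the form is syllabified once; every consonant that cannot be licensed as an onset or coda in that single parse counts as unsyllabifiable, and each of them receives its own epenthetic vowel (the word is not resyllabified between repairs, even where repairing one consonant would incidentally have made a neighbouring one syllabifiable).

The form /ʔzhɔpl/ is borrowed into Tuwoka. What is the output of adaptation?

ɹɔzɔhɔpɔlɔ

Substitution: /ʔ/ → /ɹ/, giving /ɹzhɔpl/.
Under (C)V(N), the unsyllabifiable consonants are /ɹ/, /z/, /p/, /l/ (only a nasal (/m/, /n/, or /ŋ/) is licensed in coda position; onsets are limited to one consonant).
Each unlicensed consonant becomes the onset of a new syllable: /ɹ/ → /ɹɔ/, /z/ → /zɔ/, /p/ → /pɔ/, /l/ → /lɔ/.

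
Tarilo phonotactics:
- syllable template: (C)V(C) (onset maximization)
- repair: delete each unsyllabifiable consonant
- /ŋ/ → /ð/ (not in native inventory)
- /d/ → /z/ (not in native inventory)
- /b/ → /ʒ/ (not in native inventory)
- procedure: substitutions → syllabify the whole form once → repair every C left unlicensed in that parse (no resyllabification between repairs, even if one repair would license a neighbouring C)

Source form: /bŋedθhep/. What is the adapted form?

ðezhep

Substitution: /b/ → /ʒ/, /ŋ/ → /ð/, /d/ → /z/, giving /ʒðezθhep/.
Under (C)V(C), the unsyllabifiable consonants are /ʒ/, /θ/ (at most one coda consonant is licensed; onsets are limited to one consonant).
Each unlicensed consonant is deleted: /ʒ/, /θ/.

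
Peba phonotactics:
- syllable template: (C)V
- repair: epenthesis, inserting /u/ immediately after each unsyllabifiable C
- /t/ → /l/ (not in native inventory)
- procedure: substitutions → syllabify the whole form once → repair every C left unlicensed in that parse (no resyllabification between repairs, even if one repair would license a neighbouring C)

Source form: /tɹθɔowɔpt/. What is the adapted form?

Substitution: /t/ → /l/, giving /lɹθɔowɔpl/.
Syllabifying with onset maximization leaves /l/, /ɹ/, /p/, /l/ stranded (no codas are permitted; onsets are limited to one consonant).
Each unlicensed consonant becomes the onset of a new syllable: /l/ → /lu/, /ɹ/ → /ɹu/, /p/ → /pu/, /l/ → /lu/.

luɹuθɔowɔpulu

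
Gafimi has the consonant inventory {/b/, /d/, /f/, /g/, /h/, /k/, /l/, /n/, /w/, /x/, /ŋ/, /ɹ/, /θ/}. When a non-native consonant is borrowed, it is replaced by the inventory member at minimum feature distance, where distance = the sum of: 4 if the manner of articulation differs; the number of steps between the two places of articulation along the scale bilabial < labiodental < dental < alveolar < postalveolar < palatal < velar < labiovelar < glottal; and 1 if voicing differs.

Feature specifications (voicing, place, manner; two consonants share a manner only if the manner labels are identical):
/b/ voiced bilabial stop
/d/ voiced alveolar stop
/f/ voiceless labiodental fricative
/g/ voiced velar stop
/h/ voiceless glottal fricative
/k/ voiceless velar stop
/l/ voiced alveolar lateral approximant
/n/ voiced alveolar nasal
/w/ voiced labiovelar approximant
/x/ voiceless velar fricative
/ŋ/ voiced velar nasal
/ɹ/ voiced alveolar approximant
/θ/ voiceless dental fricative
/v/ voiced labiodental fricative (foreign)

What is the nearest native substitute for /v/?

f

/f/ is closest: same manner (fricative), place distance 0 (labiodental→labiodental), voicing differs (+1); total 1. Next closest is /θ/ at distance 2.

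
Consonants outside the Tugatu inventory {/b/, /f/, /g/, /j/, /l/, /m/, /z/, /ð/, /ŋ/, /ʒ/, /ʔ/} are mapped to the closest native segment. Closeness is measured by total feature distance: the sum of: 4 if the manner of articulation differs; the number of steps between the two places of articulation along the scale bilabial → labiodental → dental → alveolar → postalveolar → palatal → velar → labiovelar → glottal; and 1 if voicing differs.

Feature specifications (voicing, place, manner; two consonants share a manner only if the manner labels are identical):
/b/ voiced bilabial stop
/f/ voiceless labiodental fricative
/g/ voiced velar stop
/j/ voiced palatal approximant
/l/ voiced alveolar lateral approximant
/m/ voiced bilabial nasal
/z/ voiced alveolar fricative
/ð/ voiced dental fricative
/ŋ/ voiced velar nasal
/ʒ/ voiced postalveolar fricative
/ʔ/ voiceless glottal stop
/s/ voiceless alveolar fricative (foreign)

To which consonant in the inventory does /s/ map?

z

/z/ is closest: same manner (fricative), place distance 0 (alveolar→alveolar), voicing differs (+1); total 1. Next closest is /f/ at distance 2.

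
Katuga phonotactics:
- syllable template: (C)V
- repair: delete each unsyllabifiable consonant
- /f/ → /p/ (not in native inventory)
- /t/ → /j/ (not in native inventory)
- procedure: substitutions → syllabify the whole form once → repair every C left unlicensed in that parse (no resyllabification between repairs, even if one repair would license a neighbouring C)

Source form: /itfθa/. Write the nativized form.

iθa

Substitution: /t/ → /j/, /f/ → /p/, giving /ijpθa/.
Under (C)V, the unsyllabifiable consonants are /j/, /p/ (no codas are permitted; onsets are limited to one consonant).
Deletion applies to /j/, /p/.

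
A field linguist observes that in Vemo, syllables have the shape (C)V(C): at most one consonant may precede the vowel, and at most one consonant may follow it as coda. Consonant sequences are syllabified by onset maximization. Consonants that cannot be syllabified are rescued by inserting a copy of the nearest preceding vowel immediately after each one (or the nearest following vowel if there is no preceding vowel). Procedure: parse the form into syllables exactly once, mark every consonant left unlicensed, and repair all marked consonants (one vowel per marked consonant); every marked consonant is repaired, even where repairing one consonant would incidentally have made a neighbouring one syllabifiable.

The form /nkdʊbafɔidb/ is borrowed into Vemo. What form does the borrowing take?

nʊkʊdʊbafɔidbi

Syllabifying with onset maximization leaves /n/, /k/, /b/ stranded (at most one coda consonant is licensed; onsets are limited to one consonant).
Each unlicensed consonant becomes the onset of a new syllable: /n/ → /nʊ/, /k/ → /kʊ/, /b/ → /bi/.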